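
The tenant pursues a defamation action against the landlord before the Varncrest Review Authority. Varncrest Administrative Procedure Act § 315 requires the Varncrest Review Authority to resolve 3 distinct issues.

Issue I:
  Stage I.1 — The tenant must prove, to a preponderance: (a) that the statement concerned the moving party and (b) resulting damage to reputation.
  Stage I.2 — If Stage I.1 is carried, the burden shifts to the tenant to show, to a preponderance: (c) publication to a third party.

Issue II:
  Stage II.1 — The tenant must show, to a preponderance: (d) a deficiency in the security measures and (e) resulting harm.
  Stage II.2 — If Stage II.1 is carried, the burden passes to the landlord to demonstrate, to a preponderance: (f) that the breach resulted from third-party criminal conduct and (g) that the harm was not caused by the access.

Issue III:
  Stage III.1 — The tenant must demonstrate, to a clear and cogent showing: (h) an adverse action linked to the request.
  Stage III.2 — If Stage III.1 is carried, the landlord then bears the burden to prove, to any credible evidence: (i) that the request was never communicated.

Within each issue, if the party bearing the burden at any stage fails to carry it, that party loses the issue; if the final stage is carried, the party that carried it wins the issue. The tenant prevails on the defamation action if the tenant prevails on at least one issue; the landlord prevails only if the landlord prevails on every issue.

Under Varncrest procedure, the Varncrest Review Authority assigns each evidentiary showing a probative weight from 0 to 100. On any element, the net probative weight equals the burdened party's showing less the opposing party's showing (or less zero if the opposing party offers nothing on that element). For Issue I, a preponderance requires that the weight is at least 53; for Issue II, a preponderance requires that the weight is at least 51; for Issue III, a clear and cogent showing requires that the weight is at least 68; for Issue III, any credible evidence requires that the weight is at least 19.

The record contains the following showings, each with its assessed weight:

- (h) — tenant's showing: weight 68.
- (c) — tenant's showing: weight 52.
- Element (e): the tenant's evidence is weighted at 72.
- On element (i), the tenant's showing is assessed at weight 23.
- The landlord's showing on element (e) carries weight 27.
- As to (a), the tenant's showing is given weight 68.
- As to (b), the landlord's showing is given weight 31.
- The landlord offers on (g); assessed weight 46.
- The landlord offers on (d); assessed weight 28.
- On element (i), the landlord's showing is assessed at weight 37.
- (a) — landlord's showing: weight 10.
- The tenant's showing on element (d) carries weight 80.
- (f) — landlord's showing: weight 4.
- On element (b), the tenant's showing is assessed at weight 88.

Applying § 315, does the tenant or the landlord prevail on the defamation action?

— Issue I —
Stage I.1 (tenant, a preponderance, weight is at least 53): (a) net 68−10=58 ≥ 53 — meets; (b) net 88−31=57 ≥ 53 — meets.
  Stage I.1 carried; the burden remains with the tenant.
Stage I.2 (tenant, a preponderance, weight is at least 53): (c) 52 < 53 — fails.
  Stage I.2 not carried; the tenant fails its burden.
So the landlord prevails on this issue.
— Issue II —
Stage II.1 (tenant, a preponderance, weight is at least 51): (d) net 80−28=52 ≥ 51 — meets; (e) net 72−27=45 < 51 — fails.
  The tenant does not carry Stage II.1.
The landlord prevails on this issue.
— Issue III —
Stage III.1 (tenant, a clear and cogent showing, weight is at least 68): (h) 68 ≥ 68 — meets.
  Stage III.1 carried; the burden shifts to the landlord.
Stage III.2 (landlord, any credible evidence, weight is at least 19): (i) net 37−23=14 < 19 — fails.
  The landlord does not carry Stage III.2.
The tenant prevails on this issue.
Per-issue: Issue I → landlord; Issue II → landlord; Issue III → tenant. The tenant must prevail on at least one issue; overall, the tenant prevails.

tenant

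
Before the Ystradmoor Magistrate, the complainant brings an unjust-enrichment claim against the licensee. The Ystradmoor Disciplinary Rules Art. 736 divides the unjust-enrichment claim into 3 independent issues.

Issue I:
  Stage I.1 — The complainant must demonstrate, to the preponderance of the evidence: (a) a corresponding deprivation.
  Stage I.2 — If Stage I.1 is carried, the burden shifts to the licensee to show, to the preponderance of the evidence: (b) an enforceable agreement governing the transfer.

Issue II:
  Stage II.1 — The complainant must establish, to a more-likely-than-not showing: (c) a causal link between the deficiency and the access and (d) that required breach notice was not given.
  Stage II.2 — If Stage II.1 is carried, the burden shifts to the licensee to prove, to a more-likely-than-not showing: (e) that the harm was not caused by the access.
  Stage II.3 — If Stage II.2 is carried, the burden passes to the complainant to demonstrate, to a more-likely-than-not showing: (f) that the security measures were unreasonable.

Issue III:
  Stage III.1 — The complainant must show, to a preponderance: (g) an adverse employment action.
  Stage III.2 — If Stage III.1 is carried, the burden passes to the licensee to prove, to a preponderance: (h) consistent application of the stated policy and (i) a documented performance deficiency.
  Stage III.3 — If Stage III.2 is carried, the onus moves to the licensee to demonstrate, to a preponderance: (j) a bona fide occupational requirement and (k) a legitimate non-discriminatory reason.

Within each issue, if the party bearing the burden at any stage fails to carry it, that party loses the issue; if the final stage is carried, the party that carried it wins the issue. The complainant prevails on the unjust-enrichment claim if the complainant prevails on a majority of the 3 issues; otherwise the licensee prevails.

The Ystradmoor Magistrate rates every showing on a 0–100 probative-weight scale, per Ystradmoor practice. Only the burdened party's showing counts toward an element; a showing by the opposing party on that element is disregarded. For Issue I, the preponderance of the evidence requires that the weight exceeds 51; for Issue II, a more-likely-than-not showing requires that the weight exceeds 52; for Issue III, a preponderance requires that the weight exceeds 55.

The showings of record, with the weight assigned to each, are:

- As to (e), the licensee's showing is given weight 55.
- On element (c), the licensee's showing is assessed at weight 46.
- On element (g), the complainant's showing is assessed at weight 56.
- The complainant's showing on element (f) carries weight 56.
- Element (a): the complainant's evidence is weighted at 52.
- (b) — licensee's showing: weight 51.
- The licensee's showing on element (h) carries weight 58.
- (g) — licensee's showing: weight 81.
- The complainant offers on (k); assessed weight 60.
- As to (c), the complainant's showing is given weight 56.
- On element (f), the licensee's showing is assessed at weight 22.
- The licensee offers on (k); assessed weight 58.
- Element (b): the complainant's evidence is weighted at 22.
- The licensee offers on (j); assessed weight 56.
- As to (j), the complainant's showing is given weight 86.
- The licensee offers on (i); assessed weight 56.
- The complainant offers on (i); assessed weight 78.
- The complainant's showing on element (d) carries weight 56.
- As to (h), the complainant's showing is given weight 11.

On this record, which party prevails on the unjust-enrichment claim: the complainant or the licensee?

complainant

— Issue I —
At Stage I.1 the complainant must meet the preponderance of the evidence (weight exceeds 51): on (a) the weight is 52, which does exceed 51, so (a) meets the standard.
  All elements met. The burden passes to the licensee.
At Stage I.2 the licensee must meet the preponderance of the evidence (weight exceeds 51): on (b) the weight is 51 (the complainant's 22 is given no effect), ≤ 51, so (b) does not meet the standard.
  Stage I.2 not carried; the licensee fails its burden.
The complainant prevails on this issue.
— Issue II —
Stage II.1 — burden on complainant; standard: a more-likely-than-not showing (weight exceeds 52).
    (c): 56 (licensee's 46 disregarded) > 52 [met]
    (d): 56 > 52 [met]
  All elements met. The burden passes to the licensee.
Stage II.2 — burden on licensee; standard: a more-likely-than-not showing (weight exceeds 52).
    (e): 55 > 52 [met]
  Stage II.2 is satisfied; the onus moves to the complainant.
Stage II.3 — burden on complainant; standard: a more-likely-than-not showing (weight exceeds 52).
    (f): 56 (licensee's 22 disregarded) > 52 [met]
  All elements met at the final stage.
With every stage satisfied, the complainant prevails on this issue.
— Issue III —
Stage III.1 (complainant, a preponderance, weight exceeds 55): (g) 56 (licensee's 81 disregarded) > 55 — meets.
  All elements met. The burden passes to the licensee.
Stage III.2 (licensee, a preponderance, weight exceeds 55): (h) 58 (complainant's 11 disregarded) > 55 — meets; (i) 56 (complainant's 78 disregarded) > 55 — meets.
  Stage III.2 carried; the burden remains with the licensee.
Stage III.3 (licensee, a preponderance, weight exceeds 55): (j) 56 (complainant's 86 disregarded) > 55 — meets; (k) 58 (complainant's 60 disregarded) > 55 — meets.
  Stage III.3 carried; the final stage is satisfied.
With every stage satisfied, the licensee prevails on this issue.
Per-issue: Issue I → complainant; Issue II → complainant; Issue III → licensee. The complainant must prevail on a majority of issues; overall, the complainant prevails.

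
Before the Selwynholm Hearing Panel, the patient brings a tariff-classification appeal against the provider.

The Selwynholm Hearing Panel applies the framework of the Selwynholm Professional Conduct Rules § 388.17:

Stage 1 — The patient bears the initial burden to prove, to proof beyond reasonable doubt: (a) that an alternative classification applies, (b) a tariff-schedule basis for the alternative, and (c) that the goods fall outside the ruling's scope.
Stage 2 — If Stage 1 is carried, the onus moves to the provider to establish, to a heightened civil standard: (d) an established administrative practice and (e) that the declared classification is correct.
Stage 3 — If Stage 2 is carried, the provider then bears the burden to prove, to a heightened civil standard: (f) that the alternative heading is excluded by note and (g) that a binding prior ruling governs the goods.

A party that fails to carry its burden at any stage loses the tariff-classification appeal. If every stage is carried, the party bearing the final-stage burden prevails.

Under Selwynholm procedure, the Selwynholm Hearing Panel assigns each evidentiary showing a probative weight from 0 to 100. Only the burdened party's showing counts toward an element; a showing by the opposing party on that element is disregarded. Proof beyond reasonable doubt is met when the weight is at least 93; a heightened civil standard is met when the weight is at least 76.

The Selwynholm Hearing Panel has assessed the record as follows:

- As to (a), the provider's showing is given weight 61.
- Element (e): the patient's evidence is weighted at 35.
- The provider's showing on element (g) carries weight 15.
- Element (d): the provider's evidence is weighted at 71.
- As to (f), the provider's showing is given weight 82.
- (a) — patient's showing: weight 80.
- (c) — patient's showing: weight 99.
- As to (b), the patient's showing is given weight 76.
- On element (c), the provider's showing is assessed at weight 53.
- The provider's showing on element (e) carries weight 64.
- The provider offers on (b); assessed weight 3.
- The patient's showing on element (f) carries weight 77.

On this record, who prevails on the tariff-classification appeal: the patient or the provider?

provider

Stage 1 (patient, proof beyond reasonable doubt, weight is at least 93): (a) 80 (provider's 61 disregarded) < 93 — fails; (b) 76 (provider's 3 disregarded) < 93 — fails; (c) 99 (provider's 53 disregarded) ≥ 93 — meets.
  The patient does not carry Stage 1.
The analysis ends at Stage 1; the provider prevails.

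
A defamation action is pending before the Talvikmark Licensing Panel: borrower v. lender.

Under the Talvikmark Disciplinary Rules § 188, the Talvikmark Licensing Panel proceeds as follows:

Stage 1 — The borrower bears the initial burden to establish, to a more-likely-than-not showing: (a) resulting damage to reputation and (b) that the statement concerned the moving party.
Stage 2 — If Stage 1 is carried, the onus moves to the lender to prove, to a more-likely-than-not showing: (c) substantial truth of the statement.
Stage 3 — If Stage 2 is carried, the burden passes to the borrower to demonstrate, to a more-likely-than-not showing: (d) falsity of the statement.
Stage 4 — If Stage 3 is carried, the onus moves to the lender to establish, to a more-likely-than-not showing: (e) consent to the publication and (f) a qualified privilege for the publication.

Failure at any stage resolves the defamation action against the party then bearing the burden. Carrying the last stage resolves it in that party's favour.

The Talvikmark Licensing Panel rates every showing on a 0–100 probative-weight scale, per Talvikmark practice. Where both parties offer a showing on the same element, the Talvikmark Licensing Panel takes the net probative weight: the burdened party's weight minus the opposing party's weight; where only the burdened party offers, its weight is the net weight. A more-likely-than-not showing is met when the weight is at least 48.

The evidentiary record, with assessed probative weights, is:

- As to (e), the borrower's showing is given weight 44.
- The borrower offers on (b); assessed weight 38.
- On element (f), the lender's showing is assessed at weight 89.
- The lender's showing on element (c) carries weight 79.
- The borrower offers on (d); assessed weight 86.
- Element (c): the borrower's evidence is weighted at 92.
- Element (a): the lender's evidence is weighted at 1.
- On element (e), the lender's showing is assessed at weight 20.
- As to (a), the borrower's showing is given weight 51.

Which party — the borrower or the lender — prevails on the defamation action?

At Stage 1 the borrower must meet a more-likely-than-not showing (weight is at least 48): on (a) the weight is 51 less the opposing 1 gives net 50, ≥ 48, so (a) meets the standard; on (b) the weight is 38, which does not reach 48, so (b) does not meet the standard.
  Not every element is met, so the borrower fails to carry Stage 1.
So the lender prevails.

lender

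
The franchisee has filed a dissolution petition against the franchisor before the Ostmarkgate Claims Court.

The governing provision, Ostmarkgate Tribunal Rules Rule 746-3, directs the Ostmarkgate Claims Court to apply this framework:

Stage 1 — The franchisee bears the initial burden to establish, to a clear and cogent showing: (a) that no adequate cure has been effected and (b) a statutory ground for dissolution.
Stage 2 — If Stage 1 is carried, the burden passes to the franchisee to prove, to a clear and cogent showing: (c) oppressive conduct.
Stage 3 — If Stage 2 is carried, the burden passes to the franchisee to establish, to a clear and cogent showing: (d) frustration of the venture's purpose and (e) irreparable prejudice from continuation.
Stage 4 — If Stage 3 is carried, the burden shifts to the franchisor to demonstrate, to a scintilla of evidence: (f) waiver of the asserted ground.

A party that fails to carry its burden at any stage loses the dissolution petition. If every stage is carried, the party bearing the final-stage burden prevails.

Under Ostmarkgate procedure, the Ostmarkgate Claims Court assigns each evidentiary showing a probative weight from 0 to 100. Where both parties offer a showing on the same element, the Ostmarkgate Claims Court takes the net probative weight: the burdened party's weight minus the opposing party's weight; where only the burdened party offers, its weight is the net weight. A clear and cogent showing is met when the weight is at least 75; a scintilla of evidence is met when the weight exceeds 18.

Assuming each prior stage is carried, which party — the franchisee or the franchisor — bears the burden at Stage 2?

franchisee

Stage 2's rule assigns the burden to the franchisee (to a clear and cogent showing).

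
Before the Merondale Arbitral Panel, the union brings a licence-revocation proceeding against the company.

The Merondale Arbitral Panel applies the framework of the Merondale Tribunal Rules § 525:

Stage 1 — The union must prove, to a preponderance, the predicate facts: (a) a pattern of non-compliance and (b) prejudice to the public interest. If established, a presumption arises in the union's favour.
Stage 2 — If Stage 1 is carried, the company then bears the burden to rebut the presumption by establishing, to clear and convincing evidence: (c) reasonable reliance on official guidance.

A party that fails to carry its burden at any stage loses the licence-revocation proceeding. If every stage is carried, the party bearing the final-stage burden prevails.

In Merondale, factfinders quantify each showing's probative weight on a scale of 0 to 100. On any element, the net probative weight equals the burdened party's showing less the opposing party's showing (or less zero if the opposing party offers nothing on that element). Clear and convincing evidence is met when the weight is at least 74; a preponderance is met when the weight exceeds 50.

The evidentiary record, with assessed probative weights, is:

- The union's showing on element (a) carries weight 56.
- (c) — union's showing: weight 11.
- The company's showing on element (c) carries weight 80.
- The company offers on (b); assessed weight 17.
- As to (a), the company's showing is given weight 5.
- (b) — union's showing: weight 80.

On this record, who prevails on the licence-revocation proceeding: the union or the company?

At Stage 1 the union must meet a preponderance (weight exceeds 50): on (a) the weight is 56 less the opposing 5 gives net 51, > 50, so (a) meets the standard; on (b) the weight is 80 less the opposing 17 gives net 63, which does exceed 50, so (b) meets the standard.
  Stage 1 is satisfied; the onus moves to the company.
At Stage 2 the company must meet clear and convincing evidence (weight is at least 74): on (c) the weight is 80 less the opposing 11 gives net 69, which does not reach 74, so (c) does not meet the standard.
  Stage 2 not carried; the company fails its burden.
So the union prevails.

union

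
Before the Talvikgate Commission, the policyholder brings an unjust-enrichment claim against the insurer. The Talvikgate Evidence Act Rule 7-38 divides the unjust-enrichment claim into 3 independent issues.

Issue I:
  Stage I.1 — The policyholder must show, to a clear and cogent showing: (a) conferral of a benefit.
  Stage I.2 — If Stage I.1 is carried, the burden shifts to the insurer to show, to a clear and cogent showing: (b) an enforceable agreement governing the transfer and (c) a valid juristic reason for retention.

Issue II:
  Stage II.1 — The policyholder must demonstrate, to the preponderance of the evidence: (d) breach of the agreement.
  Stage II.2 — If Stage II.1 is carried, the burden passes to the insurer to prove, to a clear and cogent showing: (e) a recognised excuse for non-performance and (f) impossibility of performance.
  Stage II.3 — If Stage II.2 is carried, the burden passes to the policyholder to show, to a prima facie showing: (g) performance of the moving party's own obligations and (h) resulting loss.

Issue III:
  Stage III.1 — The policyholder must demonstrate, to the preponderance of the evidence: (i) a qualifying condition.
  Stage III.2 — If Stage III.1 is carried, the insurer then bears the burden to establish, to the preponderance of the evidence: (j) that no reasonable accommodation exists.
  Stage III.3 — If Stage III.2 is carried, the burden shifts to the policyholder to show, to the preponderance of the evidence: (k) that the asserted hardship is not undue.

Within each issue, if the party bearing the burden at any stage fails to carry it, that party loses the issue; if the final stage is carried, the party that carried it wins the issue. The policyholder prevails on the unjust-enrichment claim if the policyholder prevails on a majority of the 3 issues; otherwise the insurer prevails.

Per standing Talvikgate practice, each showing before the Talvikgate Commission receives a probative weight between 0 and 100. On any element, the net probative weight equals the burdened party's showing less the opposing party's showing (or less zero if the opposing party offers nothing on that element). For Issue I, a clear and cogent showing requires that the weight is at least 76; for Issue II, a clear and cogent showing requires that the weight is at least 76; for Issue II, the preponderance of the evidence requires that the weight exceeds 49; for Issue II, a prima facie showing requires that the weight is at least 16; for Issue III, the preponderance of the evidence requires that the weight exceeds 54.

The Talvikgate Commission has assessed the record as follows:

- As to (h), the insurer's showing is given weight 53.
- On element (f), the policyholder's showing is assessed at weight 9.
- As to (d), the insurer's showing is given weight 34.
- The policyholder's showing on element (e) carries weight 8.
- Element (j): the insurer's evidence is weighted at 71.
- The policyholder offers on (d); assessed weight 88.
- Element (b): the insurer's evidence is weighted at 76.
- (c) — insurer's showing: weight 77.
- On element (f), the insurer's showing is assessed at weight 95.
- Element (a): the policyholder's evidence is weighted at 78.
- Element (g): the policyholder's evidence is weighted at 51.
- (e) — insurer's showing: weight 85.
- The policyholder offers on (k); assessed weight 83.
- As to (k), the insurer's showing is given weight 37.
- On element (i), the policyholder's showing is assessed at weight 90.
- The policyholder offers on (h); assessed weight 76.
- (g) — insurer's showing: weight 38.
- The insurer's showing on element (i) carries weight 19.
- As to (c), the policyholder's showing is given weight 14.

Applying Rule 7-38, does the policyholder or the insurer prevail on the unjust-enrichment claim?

insurer

— Issue I —
Stage I.1 — burden on policyholder; standard: a clear and cogent showing (weight is at least 76).
    (a): 78 ≥ 76 [met]
  All elements met. The burden passes to the insurer.
Stage I.2 — burden on insurer; standard: a clear and cogent showing (weight is at least 76).
    (b): 76 ≥ 76 [met]
    (c): 77 − 14 = 63 < 76 [not met]
  The insurer does not carry Stage I.2.
The analysis ends at Stage I.2; the policyholder prevails on this issue.
— Issue II —
Stage II.1 (policyholder, the preponderance of the evidence, weight exceeds 49): (d) net 88−34=54 > 49 — meets.
  The policyholder carries Stage II.1; the insurer now bears the burden.
Stage II.2 (insurer, a clear and cogent showing, weight is at least 76): (e) net 85−8=77 ≥ 76 — meets; (f) net 95−9=86 ≥ 76 — meets.
  All elements met. The burden passes to the policyholder.
Stage II.3 (policyholder, a prima facie showing, weight is at least 16): (g) net 51−38=13 < 16 — fails; (h) net 76−53=23 ≥ 16 — meets.
  The policyholder does not carry Stage II.3.
The insurer prevails on this issue.
— Issue III —
At Stage III.1 the policyholder must meet the preponderance of the evidence (weight exceeds 54): on (i) the weight is 90 less the opposing 19 gives net 71, which does exceed 54, so (i) meets the standard.
  All elements met. The burden passes to the insurer.
At Stage III.2 the insurer must meet the preponderance of the evidence (weight exceeds 54): on (j) the weight is 71, which does exceed 54, so (j) meets the standard.
  The insurer carries Stage III.2; the policyholder now bears the burden.
At Stage III.3 the policyholder must meet the preponderance of the evidence (weight exceeds 54): on (k) the weight is 83 less the opposing 37 gives net 46, which does not exceed 54, so (k) does not meet the standard.
  Stage III.3 not carried; the policyholder fails its burden.
The analysis ends at Stage III.3; the insurer prevails on this issue.
Per-issue: Issue I → policyholder; Issue II → insurer; Issue III → insurer. The policyholder must prevail on a majority of issues; overall, the insurer prevails.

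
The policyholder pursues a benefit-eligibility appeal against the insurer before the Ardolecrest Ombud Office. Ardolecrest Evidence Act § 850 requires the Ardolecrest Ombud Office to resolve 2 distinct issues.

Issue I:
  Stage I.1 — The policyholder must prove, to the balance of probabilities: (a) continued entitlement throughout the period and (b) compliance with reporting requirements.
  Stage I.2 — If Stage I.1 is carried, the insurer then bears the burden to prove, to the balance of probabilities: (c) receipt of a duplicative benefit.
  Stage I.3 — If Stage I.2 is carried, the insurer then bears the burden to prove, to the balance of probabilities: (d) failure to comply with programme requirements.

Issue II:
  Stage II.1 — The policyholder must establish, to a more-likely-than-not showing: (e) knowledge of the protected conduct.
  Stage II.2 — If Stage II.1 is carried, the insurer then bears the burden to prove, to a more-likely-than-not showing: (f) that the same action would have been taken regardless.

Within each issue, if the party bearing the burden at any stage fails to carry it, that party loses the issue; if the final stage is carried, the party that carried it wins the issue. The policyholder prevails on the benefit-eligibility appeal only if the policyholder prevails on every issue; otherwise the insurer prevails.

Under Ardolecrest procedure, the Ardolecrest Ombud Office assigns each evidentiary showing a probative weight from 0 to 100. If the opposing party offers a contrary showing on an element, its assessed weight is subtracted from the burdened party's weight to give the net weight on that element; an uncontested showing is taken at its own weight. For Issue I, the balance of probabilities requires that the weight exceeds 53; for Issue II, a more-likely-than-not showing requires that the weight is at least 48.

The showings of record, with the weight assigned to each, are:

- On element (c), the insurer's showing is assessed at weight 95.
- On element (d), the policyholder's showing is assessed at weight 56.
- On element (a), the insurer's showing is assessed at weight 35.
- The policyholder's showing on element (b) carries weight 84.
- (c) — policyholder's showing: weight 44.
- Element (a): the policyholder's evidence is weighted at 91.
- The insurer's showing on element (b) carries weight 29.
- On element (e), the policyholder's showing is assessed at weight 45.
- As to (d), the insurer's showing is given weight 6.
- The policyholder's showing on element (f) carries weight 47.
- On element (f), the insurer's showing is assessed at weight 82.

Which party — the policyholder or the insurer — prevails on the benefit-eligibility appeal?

— Issue I —
Stage I.1 (policyholder, the balance of probabilities, weight exceeds 53): (a) net 91−35=56 > 53 — meets; (b) net 84−29=55 > 53 — meets.
  The policyholder carries Stage I.1; the insurer now bears the burden.
Stage I.2 (insurer, the balance of probabilities, weight exceeds 53): (c) net 95−44=51 ≤ 53 — fails.
  Stage I.2 not carried; the insurer fails its burden.
So the policyholder prevails on this issue.
— Issue II —
Stage II.1 — burden on policyholder; standard: a more-likely-than-not showing (weight is at least 48).
    (e): 45 < 48 [not met]
  The policyholder does not carry Stage II.1.
The analysis ends at Stage II.1; the insurer prevails on this issue.
Per-issue: Issue I → policyholder; Issue II → insurer. The policyholder must prevail on every issue; overall, the insurer prevails.

insurer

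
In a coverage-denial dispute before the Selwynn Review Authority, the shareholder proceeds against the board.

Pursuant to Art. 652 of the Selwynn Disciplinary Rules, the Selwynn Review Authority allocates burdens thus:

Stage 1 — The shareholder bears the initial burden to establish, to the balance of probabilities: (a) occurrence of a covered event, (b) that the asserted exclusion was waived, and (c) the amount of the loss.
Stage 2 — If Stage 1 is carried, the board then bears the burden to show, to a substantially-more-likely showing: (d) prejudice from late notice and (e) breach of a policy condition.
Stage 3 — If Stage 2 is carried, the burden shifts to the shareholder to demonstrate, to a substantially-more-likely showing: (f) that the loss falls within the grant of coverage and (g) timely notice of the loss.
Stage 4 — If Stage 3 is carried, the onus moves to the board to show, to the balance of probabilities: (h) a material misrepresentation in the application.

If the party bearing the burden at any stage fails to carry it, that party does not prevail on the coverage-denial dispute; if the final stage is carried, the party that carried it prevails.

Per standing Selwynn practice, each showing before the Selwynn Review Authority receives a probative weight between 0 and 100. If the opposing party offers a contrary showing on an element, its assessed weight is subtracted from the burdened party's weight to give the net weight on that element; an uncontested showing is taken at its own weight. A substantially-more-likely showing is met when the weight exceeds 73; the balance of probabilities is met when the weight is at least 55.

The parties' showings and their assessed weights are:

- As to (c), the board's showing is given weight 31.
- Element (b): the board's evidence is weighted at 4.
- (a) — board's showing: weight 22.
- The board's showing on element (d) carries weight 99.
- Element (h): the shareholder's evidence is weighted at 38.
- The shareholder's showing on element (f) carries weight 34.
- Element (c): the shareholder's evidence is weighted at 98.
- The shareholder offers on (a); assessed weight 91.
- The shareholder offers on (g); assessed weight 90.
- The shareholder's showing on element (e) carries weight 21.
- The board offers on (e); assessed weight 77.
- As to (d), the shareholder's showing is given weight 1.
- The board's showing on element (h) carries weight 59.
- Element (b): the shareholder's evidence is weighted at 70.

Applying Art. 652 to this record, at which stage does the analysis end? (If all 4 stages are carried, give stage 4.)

Stage 1 (shareholder, the balance of probabilities, weight is at least 55): (a) net 91−22=69 ≥ 55 — meets; (b) net 70−4=66 ≥ 55 — meets; (c) net 98−31=67 ≥ 55 — meets.
  Stage 1 carried; the burden shifts to the board.
Stage 2 (board, a substantially-more-likely showing, weight exceeds 73): (d) net 99−1=98 > 73 — meets; (e) net 77−21=56 ≤ 73 — fails.
  Not every element is met, so the board fails to carry Stage 2.
The shareholder prevails.

stage 2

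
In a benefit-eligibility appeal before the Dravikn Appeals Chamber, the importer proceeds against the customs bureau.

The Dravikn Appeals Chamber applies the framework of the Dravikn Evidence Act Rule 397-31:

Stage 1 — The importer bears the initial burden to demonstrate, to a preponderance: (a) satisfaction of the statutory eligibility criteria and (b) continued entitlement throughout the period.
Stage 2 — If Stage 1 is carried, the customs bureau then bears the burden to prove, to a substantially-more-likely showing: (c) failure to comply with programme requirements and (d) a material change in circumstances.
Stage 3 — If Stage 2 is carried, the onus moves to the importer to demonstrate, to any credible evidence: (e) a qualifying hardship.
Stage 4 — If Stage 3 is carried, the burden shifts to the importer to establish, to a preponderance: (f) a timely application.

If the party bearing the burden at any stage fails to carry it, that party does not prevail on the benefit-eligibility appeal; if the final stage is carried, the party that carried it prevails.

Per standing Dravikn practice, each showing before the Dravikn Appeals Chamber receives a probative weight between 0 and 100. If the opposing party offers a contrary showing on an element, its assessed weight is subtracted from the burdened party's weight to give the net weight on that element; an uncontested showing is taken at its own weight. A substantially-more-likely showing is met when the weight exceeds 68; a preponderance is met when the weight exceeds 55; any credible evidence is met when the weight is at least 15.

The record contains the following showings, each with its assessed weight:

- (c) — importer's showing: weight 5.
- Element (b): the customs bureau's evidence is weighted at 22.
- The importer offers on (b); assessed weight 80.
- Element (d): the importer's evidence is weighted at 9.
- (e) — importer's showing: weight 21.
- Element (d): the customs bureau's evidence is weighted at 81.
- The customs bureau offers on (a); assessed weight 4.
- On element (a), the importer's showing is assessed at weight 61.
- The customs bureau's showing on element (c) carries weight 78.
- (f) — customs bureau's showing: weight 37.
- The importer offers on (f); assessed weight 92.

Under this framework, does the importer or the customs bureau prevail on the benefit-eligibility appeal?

At Stage 1 the importer must meet a preponderance (weight exceeds 55): on (a) the weight is 61 less the opposing 4 gives net 57, which does exceed 55, so (a) meets the standard; on (b) the weight is 80 less the opposing 22 gives net 58, which does exceed 55, so (b) meets the standard.
  The importer carries Stage 1; the customs bureau now bears the burden.
At Stage 2 the customs bureau must meet a substantially-more-likely showing (weight exceeds 68): on (c) the weight is 78 less the opposing 5 gives net 73, > 68, so (c) meets the standard; on (d) the weight is 81 less the opposing 9 gives net 72, which does exceed 68, so (d) meets the standard.
  The customs bureau carries Stage 2; the importer now bears the burden.
At Stage 3 the importer must meet any credible evidence (weight is at least 15): on (e) the weight is 21, which does reach 15, so (e) meets the standard.
  Stage 3 carried; the burden remains with the importer.
At Stage 4 the importer must meet a preponderance (weight exceeds 55): on (f) the weight is 92 less the opposing 37 gives net 55, ≤ 55, so (f) does not meet the standard.
  The importer does not carry Stage 4.
The analysis ends at Stage 4; the customs bureau prevails.

customs bureau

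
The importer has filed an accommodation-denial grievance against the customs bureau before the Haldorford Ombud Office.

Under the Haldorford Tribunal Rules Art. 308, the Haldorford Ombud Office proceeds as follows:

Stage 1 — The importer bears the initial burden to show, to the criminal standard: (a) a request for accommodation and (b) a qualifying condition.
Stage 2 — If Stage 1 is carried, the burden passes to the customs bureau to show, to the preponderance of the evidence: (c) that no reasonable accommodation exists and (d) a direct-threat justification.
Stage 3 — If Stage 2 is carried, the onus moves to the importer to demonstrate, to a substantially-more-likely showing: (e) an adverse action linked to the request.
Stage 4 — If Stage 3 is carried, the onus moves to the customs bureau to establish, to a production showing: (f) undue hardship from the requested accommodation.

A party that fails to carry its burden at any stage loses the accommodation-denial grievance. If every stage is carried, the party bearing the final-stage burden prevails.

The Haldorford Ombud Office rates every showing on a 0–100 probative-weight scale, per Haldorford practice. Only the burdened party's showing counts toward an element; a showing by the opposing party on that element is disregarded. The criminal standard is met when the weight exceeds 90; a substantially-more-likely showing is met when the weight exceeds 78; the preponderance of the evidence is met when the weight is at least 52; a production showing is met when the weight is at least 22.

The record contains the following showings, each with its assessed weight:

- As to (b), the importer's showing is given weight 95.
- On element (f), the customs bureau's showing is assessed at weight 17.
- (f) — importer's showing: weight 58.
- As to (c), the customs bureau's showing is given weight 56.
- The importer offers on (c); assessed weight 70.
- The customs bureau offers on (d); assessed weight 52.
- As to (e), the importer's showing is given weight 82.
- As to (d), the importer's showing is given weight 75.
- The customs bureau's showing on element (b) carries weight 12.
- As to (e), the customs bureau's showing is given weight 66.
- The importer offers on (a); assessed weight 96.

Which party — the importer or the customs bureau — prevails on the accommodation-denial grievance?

importer

Stage 1 (importer, the criminal standard, weight exceeds 90): (a) 96 > 90 — meets; (b) 95 (customs bureau's 12 disregarded) > 90 — meets.
  The importer carries Stage 1; the customs bureau now bears the burden.
Stage 2 (customs bureau, the preponderance of the evidence, weight is at least 52): (c) 56 (importer's 70 disregarded) ≥ 52 — meets; (d) 52 (importer's 75 disregarded) ≥ 52 — meets.
  All elements met. The burden passes to the importer.
Stage 3 (importer, a substantially-more-likely showing, weight exceeds 78): (e) 82 (customs bureau's 66 disregarded) > 78 — meets.
  The importer carries Stage 3; the customs bureau now bears the burden.
Stage 4 (customs bureau, a production showing, weight is at least 22): (f) 17 (importer's 58 disregarded) < 22 — fails.
  The customs bureau does not carry Stage 4.
So the importer prevails.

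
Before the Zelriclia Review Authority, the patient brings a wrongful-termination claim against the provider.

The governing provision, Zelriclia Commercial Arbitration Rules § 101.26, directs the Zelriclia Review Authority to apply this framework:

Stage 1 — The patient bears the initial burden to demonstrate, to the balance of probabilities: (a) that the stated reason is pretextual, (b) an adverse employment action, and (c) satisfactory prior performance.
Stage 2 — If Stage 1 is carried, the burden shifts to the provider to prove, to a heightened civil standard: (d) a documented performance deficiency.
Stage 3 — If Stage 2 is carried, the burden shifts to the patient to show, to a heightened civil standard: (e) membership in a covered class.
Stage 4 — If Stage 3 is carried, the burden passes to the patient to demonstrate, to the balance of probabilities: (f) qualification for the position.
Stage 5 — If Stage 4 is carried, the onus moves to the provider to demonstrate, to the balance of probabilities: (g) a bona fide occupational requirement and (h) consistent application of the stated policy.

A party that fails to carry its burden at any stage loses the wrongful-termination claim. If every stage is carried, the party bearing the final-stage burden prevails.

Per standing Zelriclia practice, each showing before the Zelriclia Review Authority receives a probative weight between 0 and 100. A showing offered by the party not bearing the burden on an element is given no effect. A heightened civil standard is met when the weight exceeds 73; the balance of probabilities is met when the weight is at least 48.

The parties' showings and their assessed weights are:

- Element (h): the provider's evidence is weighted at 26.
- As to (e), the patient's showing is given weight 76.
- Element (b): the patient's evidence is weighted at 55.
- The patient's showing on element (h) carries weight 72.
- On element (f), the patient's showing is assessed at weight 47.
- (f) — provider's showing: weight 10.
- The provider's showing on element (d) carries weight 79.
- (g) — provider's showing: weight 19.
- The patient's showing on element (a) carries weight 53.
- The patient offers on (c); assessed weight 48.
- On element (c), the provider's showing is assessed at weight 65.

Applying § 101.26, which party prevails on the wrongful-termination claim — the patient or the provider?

provider

Stage 1 — burden on patient; standard: the balance of probabilities (weight is at least 48).
    (a): 53 ≥ 48 [met]
    (b): 55 ≥ 48 [met]
    (c): 48 (provider's 65 disregarded) ≥ 48 [met]
  Stage 1 carried; the burden shifts to the provider.
Stage 2 — burden on provider; standard: a heightened civil standard (weight exceeds 73).
    (d): 79 > 73 [met]
  The provider carries Stage 2; the patient now bears the burden.
Stage 3 — burden on patient; standard: a heightened civil standard (weight exceeds 73).
    (e): 76 > 73 [met]
  Stage 3 carried; the burden remains with the patient.
Stage 4 — burden on patient; standard: the balance of probabilities (weight is at least 48).
    (f): 47 (provider's 10 disregarded) < 48 [not met]
  Not every element is met, so the patient fails to carry Stage 4.
The analysis ends at Stage 4; the provider prevails.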